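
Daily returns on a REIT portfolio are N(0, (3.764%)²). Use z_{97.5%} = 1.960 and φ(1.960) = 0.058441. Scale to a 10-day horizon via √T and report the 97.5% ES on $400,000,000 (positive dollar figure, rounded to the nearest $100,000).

σ_{10d} = 3.764% × √10 = 11.903%.
ES multiplier = φ(z)/(1−α) = 0.058441/0.025 = 2.338.
ES = 11.903% × 2.338 = 27.829%; on $400,000,000: $111,316,000.

$111,300,000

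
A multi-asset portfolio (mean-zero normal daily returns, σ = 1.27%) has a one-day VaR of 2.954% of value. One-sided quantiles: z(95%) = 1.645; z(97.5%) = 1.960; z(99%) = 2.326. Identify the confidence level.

Implied z = VaR/σ = 2.954 / 1.27 = 2.326.
This matches z(99%) = 2.326.

99%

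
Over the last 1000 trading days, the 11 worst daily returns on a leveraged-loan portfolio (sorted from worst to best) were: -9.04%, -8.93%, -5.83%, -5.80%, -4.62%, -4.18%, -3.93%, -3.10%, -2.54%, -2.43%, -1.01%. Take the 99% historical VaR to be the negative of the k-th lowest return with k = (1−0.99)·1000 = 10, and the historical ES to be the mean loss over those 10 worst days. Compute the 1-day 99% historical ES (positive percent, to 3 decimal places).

The 10 worst returns sum to -50.40%.
ES = −(-50.40%) / 10 = 5.04% ≈ 5.040%.

5.040%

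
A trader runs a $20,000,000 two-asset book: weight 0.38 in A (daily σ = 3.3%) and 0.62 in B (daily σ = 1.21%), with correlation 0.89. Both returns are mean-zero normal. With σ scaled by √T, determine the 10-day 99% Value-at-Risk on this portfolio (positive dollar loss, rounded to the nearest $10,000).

$2,870,000

σ_p = √(0.38²·3.3² + 0.62²·1.21² + 2·0.89·0.38·0.62·3.3·1.21) = 1.952%.
σ_{10d} = 1.952% × √10 = 6.173%.
z(99%) = 2.326.
VaR = 2.326 × 6.173% = 14.358%; on $20,000,000 that is $2,871,600.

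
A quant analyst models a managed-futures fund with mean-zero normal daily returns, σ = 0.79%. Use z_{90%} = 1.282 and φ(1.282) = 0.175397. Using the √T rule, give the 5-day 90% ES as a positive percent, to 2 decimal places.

3.10%

σ_{5d} = 0.79% × √5 = 1.766%.
ES multiplier = φ(z)/(1−α) = 0.175397/0.1 = 1.754.
ES = 1.766% × 1.754 = 3.098%.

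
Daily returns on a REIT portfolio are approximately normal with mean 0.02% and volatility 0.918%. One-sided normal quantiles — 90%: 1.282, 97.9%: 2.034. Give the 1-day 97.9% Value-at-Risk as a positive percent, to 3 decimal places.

VaR = −μ + z·σ = −(0.02%) + 2.034 × 0.918% = 1.847%.

1.847%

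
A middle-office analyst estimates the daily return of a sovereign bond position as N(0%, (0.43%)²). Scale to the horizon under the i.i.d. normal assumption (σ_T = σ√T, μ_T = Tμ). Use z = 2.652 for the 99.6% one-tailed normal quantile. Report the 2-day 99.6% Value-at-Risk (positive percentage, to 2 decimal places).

1.61%

σ_{2d} = 0.43% × √2 = 0.608%.
VaR = 2.652 × 0.608% = 1.612%.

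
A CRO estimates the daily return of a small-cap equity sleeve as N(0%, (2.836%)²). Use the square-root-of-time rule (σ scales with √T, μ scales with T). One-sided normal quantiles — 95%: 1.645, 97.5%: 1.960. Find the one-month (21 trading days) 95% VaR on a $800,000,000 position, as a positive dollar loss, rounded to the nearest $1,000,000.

$171,000,000

σ_{21d} = 2.836% × √21 = 12.996%.
VaR = 1.645 × 12.996% = 21.378%.
On $800,000,000: 0.21378 × $800,000,000 = $171,024,000.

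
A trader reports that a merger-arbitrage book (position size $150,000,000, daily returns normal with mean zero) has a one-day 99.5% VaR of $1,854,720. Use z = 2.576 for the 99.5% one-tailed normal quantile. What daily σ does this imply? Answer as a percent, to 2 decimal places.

VaR as a fraction: $1,854,720 / $150,000,000 = 1.236%.
σ = VaR / z = 1.236% / 2.576 = 0.480%.

0.48%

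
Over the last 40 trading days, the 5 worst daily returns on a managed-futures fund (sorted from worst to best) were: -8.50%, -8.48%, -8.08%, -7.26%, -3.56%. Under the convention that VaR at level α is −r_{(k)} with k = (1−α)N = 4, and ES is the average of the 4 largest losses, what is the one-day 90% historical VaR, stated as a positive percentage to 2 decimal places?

k = 4; the 4th lowest return is -7.26%, so VaR = 7.26%.

7.26%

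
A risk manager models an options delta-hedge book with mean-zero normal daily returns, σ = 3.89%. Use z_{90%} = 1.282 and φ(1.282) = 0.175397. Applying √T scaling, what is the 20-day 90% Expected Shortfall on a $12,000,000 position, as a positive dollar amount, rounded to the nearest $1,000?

σ_{20d} = 3.89% × √20 = 17.397%.
ES multiplier = φ(z)/(1−α) = 0.175397/0.1 = 1.754.
ES = 17.397% × 1.754 = 30.514%; on $12,000,000: $3,661,680.

$3,662,000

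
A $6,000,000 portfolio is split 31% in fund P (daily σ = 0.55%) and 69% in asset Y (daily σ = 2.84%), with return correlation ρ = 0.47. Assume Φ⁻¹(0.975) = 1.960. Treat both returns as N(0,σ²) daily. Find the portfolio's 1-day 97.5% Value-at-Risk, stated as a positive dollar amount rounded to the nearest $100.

σ_p² = 0.31²·0.55² + 0.69²·2.84² + 2·0.47·0.31·0.69·0.55·2.84 = 4.1832 (%²).
σ_p = √4.1832 = 2.045%.
VaR = 1.960 × 2.045% = 4.008%; on $6,000,000 that is $240,480.

$240,500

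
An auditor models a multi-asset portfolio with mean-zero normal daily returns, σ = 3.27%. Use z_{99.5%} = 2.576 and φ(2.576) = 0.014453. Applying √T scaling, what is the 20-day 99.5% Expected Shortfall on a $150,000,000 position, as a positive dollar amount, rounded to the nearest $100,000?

σ_{20d} = 3.27% × √20 = 14.624%.
ES multiplier = φ(z)/(1−α) = 0.014453/0.005 = 2.891.
ES = 14.624% × 2.891 = 42.278%; on $150,000,000: $63,417,000.

$63,400,000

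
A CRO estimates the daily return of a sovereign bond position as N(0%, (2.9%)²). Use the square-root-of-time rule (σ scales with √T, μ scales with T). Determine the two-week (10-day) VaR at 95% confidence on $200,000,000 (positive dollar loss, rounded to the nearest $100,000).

At 95%, z = 1.645.
σ_{10d} = 2.9% × √10 = 9.171%.
VaR = 1.645 × 9.171% = 15.086%.
On $200,000,000: 0.15086 × $200,000,000 = $30,172,000.

$30,200,000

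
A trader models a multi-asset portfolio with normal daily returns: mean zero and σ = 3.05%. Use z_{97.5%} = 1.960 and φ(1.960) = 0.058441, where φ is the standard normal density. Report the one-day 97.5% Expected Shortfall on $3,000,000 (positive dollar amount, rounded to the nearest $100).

Tail multiplier: φ(z)/(1−α) = 0.058441 / 0.025 = 2.338.
ES = 3.05% × 2.338 = 7.131%.
On $3,000,000: 0.07131 × $3,000,000 = $213,930.

$213,900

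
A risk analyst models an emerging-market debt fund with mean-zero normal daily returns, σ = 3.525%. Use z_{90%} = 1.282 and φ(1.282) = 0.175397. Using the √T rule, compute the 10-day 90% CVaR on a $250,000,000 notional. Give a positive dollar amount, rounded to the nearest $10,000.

σ_{10d} = 3.525% × √10 = 11.147%.
ES multiplier = φ(z)/(1−α) = 0.175397/0.1 = 1.754.
ES = 11.147% × 1.754 = 19.552%; on $250,000,000: $48,880,000.

$48,880,000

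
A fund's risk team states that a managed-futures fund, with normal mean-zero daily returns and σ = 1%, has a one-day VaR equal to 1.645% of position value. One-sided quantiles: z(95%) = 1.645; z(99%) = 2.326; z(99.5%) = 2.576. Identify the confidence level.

Implied z = VaR/σ = 1.645 / 1 = 1.645.
This matches z(95%) = 1.645.

95%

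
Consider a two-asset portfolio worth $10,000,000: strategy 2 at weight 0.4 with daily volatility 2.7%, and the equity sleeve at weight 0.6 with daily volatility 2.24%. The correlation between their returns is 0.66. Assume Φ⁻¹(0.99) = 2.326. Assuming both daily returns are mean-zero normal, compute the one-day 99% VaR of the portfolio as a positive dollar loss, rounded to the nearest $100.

$514,300

σ_p² = 0.4²·2.7² + 0.6²·2.24² + 2·0.66·0.4·0.6·2.7·2.24 = 4.8887 (%²).
σ_p = √4.8887 = 2.211%.
VaR = 2.326 × 2.211% = 5.143%; on $10,000,000 that is $514,300.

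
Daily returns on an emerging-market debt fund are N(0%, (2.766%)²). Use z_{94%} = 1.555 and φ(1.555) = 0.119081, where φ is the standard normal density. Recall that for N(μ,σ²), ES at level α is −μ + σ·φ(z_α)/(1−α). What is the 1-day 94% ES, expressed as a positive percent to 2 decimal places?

5.49%

Tail multiplier: φ(z)/(1−α) = 0.119081 / 0.06 = 1.985.
ES = 2.766% × 1.985 = 5.491%.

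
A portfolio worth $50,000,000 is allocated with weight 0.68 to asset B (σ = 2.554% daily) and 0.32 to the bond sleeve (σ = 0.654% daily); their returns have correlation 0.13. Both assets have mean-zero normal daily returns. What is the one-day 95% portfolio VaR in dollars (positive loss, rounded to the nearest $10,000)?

σ_p² = 0.68²·2.554² + 0.32²·0.654² + 2·0.13·0.68·0.32·2.554·0.654 = 3.1545 (%²).
σ_p = √3.1545 = 1.776%.
At 95%, z = 1.645.
VaR = 1.645 × 1.776% = 2.922%; on $50,000,000 that is $1,461,000.

$1,460,000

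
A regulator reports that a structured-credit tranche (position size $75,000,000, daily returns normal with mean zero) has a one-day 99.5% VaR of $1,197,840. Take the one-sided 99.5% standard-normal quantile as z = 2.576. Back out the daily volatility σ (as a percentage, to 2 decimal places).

VaR as a fraction: $1,197,840 / $75,000,000 = 1.597%.
σ = VaR / z = 1.597% / 2.576 = 0.620%.

0.62%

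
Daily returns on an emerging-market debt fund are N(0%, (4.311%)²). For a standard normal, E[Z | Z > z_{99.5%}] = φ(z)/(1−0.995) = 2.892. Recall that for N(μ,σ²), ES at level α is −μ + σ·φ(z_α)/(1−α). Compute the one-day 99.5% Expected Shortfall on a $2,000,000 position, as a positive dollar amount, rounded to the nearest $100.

$249,300

ES = 4.311% × 2.892 = 12.467%.
On $2,000,000: 0.12467 × $2,000,000 = $249,340.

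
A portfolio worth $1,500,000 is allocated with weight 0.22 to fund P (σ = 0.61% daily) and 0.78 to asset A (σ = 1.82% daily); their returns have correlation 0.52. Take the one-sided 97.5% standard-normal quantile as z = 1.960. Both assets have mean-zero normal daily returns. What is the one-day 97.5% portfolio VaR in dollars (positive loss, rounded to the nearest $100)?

σ_p² = 0.22²·0.61² + 0.78²·1.82² + 2·0.52·0.22·0.78·0.61·1.82 = 2.2314 (%²).
σ_p = √2.2314 = 1.494%.
VaR = 1.960 × 1.494% = 2.928%; on $1,500,000 that is $43,920.

$43,900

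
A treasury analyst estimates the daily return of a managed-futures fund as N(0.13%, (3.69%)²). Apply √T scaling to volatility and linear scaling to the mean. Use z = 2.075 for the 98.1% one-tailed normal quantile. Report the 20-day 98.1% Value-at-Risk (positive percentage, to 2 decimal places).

31.64%

σ_{20d} = 3.69% × √20 = 16.502%; μ_{20d} = 20 × 0.13% = 2.600%.
VaR = −(2.600%) + 2.075 × 16.502% = 31.642%.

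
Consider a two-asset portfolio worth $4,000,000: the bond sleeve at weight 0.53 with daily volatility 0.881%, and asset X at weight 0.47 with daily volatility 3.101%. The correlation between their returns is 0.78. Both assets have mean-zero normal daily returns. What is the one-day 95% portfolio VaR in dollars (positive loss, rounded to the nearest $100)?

$121,400

σ_p² = 0.53²·0.881² + 0.47²·3.101² + 2·0.78·0.53·0.47·0.881·3.101 = 3.4039 (%²).
σ_p = √3.4039 = 1.845%.
At 95%, z = 1.645.
VaR = 1.645 × 1.845% = 3.035%; on $4,000,000 that is $121,400.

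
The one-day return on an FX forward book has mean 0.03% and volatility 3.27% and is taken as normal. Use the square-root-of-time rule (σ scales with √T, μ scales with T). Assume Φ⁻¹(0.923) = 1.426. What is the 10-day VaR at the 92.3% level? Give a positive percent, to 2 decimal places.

14.45%

σ_{10d} = 3.27% × √10 = 10.341%; μ_{10d} = 10 × 0.03% = 0.300%.
VaR = −(0.300%) + 1.426 × 10.341% = 14.446%.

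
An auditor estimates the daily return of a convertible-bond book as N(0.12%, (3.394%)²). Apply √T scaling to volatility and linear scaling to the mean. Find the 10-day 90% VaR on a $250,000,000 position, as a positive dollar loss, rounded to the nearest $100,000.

At 90%, z = 1.282.
σ_{10d} = 3.394% × √10 = 10.733%; μ_{10d} = 10 × 0.12% = 1.200%.
VaR = −(1.200%) + 1.282 × 10.733% = 12.560%.
On $250,000,000: 0.12560 × $250,000,000 = $31,400,000.

$31,400,000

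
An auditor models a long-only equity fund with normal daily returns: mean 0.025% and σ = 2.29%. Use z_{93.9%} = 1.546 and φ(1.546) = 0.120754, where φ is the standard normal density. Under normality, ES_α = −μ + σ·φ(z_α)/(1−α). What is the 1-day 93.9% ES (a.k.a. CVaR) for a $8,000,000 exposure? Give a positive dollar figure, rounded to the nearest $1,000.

$361,000

Tail multiplier: φ(z)/(1−α) = 0.120754 / 0.061 = 1.980.
ES = −(0.025%) + 2.29% × 1.980 = 4.509%.
On $8,000,000: 0.04509 × $8,000,000 = $360,720.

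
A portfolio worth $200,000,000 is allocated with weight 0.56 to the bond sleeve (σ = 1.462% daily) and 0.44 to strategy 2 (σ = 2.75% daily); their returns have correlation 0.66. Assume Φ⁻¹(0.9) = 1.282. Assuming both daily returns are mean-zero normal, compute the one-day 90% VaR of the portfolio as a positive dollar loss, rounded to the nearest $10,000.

σ_p² = 0.56²·1.462² + 0.44²·2.75² + 2·0.66·0.56·0.44·1.462·2.75 = 3.4421 (%²).
σ_p = √3.4421 = 1.855%.
VaR = 1.282 × 1.855% = 2.378%; on $200,000,000 that is $4,756,000.

$4,760,000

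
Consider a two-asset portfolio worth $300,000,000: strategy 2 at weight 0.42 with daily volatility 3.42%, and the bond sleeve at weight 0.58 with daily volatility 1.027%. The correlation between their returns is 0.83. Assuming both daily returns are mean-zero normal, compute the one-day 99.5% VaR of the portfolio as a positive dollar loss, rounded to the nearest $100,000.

σ_p² = 0.42²·3.42² + 0.58²·1.027² + 2·0.83·0.42·0.58·3.42·1.027 = 3.8384 (%²).
σ_p = √3.8384 = 1.959%.
At 99.5%, z = 2.576.
VaR = 2.576 × 1.959% = 5.046%; on $300,000,000 that is $15,138,000.

$15,100,000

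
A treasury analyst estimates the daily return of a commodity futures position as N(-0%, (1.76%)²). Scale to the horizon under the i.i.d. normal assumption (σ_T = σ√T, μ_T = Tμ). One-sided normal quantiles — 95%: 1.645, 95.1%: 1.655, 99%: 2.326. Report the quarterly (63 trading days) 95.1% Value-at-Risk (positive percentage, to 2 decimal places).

23.12%

σ_{63d} = 1.76% × √63 = 13.970%.
VaR = 1.655 × 13.970% = 23.120%.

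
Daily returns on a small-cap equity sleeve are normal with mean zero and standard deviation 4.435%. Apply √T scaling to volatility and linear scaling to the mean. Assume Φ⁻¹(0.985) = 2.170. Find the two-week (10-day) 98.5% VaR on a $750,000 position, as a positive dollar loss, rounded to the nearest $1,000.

$228,000

σ_{10d} = 4.435% × √10 = 14.025%.
VaR = 2.170 × 14.025% = 30.434%.
On $750,000: 0.30434 × $750,000 = $228,255.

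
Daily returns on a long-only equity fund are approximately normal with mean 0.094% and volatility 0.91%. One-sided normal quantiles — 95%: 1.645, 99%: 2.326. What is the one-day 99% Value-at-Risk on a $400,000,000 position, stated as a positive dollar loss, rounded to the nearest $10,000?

$8,090,000

VaR = −μ + z·σ = −(0.094%) + 2.326 × 0.91% = 2.023%.
On $400,000,000: 0.02023 × $400,000,000 = $8,092,000.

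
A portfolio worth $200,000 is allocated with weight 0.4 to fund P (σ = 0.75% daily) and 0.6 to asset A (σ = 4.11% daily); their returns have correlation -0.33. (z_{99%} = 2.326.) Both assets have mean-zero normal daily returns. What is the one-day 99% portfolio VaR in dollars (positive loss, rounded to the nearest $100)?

σ_p² = 0.4²·0.75² + 0.6²·4.11² + 2·-0.33·0.4·0.6·0.75·4.11 = 5.6829 (%²).
σ_p = √5.6829 = 2.384%.
VaR = 2.326 × 2.384% = 5.545%; on $200,000 that is $11,090.

$11,100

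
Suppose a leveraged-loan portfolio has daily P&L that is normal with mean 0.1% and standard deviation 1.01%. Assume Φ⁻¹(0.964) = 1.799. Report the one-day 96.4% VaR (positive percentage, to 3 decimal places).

1.717%

VaR = −μ + z·σ = −(0.1%) + 1.799 × 1.01% = 1.717%.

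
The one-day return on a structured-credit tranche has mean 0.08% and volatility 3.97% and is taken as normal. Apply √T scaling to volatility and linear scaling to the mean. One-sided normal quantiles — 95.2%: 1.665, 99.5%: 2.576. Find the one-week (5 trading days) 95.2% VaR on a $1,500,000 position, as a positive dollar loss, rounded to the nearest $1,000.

σ_{5d} = 3.97% × √5 = 8.877%; μ_{5d} = 5 × 0.08% = 0.400%.
VaR = −(0.400%) + 1.665 × 8.877% = 14.380%.
On $1,500,000: 0.14380 × $1,500,000 = $215,700.

$216,000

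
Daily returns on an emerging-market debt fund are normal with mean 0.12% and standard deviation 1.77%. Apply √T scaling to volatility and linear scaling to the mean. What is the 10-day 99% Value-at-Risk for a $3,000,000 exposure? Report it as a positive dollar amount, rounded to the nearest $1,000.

At 99%, z = 2.326.
σ_{10d} = 1.77% × √10 = 5.597%; μ_{10d} = 10 × 0.12% = 1.200%.
VaR = −(1.200%) + 2.326 × 5.597% = 11.819%.
On $3,000,000: 0.11819 × $3,000,000 = $354,570.

$355,000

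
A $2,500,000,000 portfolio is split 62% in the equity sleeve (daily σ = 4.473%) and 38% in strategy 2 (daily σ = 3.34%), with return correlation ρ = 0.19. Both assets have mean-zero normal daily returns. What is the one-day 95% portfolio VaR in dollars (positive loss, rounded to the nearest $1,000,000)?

σ_p² = 0.62²·4.473² + 0.38²·3.34² + 2·0.19·0.62·0.38·4.473·3.34 = 10.6394 (%²).
σ_p = √10.6394 = 3.262%.
At 95%, z = 1.645.
VaR = 1.645 × 3.262% = 5.366%; on $2,500,000,000 that is $134,150,000.

$134,000,000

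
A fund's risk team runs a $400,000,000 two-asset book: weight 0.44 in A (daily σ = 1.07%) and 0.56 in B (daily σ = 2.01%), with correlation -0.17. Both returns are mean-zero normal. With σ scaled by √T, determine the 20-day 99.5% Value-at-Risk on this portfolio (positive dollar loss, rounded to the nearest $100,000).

$52,700,000

σ_p = √(0.44²·1.07² + 0.56²·2.01² + 2·-0.17·0.44·0.56·1.07·2.01) = 1.144%.
σ_{20d} = 1.144% × √20 = 5.116%.
z(99.5%) = 2.576.
VaR = 2.576 × 5.116% = 13.179%; on $400,000,000 that is $52,716,000.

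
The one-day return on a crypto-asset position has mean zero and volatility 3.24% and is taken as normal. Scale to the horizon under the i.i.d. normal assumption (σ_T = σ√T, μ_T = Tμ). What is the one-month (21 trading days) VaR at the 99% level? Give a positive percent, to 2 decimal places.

34.54%

At 99%, z = 2.326.
σ_{21d} = 3.24% × √21 = 14.848%.
VaR = 2.326 × 14.848% = 34.536%.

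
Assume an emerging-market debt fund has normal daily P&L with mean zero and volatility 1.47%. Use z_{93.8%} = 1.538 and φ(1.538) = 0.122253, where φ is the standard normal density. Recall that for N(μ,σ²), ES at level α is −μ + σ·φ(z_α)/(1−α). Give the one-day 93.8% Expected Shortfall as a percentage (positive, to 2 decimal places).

Tail multiplier: φ(z)/(1−α) = 0.122253 / 0.062 = 1.972.
ES = 1.47% × 1.972 = 2.899%.

2.90%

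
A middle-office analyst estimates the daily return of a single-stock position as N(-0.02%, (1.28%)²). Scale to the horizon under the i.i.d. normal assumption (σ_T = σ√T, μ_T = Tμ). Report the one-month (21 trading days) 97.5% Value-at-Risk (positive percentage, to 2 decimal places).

At 97.5%, z = 1.960.
σ_{21d} = 1.28% × √21 = 5.866%; μ_{21d} = 21 × -0.02% = -0.420%.
VaR = −(-0.420%) + 1.960 × 5.866% = 11.917%.

11.92%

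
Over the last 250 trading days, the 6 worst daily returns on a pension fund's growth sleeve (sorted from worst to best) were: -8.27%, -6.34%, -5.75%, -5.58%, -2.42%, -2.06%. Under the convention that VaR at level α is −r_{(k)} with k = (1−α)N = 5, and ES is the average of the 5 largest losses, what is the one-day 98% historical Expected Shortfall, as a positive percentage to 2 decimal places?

5.67%

The 5 worst returns sum to -28.36%.
ES = −(-28.36%) / 5 = 5.672% ≈ 5.67%.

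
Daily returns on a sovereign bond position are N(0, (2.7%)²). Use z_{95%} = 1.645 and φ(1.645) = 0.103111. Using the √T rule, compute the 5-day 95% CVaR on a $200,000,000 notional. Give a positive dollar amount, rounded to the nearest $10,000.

σ_{5d} = 2.7% × √5 = 6.037%.
ES multiplier = φ(z)/(1−α) = 0.103111/0.05 = 2.062.
ES = 6.037% × 2.062 = 12.448%; on $200,000,000: $24,896,000.

$24,900,000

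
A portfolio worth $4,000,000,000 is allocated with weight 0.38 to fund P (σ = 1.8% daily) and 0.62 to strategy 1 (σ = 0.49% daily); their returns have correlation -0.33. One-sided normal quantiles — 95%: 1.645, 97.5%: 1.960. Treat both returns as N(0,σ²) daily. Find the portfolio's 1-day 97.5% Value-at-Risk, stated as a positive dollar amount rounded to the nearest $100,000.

$51,000,000

σ_p² = 0.38²·1.8² + 0.62²·0.49² + 2·-0.33·0.38·0.62·1.8·0.49 = 0.4230 (%²).
σ_p = √0.4230 = 0.650%.
VaR = 1.960 × 0.650% = 1.274%; on $4,000,000,000 that is $50,960,000.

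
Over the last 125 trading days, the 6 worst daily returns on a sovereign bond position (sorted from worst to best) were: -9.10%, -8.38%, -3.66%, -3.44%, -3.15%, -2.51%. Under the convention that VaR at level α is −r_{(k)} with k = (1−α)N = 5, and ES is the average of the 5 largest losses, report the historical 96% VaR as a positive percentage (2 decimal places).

k = 5; the 5th lowest return is -3.15%, so VaR = 3.15%.

3.15%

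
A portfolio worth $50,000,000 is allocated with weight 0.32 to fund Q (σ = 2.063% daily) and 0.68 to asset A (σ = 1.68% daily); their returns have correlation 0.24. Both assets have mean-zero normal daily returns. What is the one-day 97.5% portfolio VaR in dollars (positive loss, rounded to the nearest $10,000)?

$1,420,000

σ_p² = 0.32²·2.063² + 0.68²·1.68² + 2·0.24·0.32·0.68·2.063·1.68 = 2.1029 (%²).
σ_p = √2.1029 = 1.450%.
At 97.5%, z = 1.960.
VaR = 1.960 × 1.450% = 2.842%; on $50,000,000 that is $1,421,000.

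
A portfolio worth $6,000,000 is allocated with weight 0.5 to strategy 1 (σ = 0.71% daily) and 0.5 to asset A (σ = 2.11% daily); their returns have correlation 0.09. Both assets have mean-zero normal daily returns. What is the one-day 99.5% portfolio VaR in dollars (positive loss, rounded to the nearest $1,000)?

$177,000

σ_p² = 0.5²·0.71² + 0.5²·2.11² + 2·0.09·0.5·0.5·0.71·2.11 = 1.3065 (%²).
σ_p = √1.3065 = 1.143%.
At 99.5%, z = 2.576.
VaR = 2.576 × 1.143% = 2.944%; on $6,000,000 that is $176,640.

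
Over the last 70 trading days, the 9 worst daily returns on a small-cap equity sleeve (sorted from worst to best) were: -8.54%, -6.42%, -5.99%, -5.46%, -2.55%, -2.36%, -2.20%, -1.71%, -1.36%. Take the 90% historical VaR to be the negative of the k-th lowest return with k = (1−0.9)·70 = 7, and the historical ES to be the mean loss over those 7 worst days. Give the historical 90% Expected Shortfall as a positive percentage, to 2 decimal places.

The 7 worst returns sum to -33.52%.
ES = −(-33.52%) / 7 = 4.7885…% ≈ 4.79%.

4.79%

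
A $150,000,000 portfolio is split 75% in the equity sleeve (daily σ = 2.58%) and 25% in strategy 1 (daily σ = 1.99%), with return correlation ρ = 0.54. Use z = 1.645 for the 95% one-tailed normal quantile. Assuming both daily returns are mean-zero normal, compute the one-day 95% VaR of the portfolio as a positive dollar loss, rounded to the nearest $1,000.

σ_p² = 0.75²·2.58² + 0.25²·1.99² + 2·0.54·0.75·0.25·2.58·1.99 = 5.0314 (%²).
σ_p = √5.0314 = 2.243%.
VaR = 1.645 × 2.243% = 3.690%; on $150,000,000 that is $5,535,000.

$5,535,000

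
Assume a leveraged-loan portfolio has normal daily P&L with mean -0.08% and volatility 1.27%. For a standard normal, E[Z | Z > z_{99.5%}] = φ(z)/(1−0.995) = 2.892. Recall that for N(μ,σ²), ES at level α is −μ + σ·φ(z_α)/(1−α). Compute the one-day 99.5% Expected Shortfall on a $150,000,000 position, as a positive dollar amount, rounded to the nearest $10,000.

$5,630,000

ES = −(-0.08%) + 1.27% × 2.892 = 3.753%.
On $150,000,000: 0.03753 × $150,000,000 = $5,629,500.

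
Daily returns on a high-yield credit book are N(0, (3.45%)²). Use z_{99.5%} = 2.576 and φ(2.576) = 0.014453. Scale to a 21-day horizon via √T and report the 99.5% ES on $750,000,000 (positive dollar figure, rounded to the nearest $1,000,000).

σ_{21d} = 3.45% × √21 = 15.810%.
ES multiplier = φ(z)/(1−α) = 0.014453/0.005 = 2.891.
ES = 15.810% × 2.891 = 45.707%; on $750,000,000: $342,802,500.

$343,000,000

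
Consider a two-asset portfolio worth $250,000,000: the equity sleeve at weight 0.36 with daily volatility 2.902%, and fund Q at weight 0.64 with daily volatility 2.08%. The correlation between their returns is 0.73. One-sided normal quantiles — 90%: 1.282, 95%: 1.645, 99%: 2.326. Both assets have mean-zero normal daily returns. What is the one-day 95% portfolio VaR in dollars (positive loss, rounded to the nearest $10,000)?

$9,100,000

σ_p² = 0.36²·2.902² + 0.64²·2.08² + 2·0.73·0.36·0.64·2.902·2.08 = 4.8940 (%²).
σ_p = √4.8940 = 2.212%.
VaR = 1.645 × 2.212% = 3.639%; on $250,000,000 that is $9,097,500.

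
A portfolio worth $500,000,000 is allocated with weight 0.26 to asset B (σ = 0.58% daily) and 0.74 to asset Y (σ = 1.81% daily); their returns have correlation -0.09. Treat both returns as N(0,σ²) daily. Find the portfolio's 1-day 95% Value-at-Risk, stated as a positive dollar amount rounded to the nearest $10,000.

$10,970,000

σ_p² = 0.26²·0.58² + 0.74²·1.81² + 2·-0.09·0.26·0.74·0.58·1.81 = 1.7804 (%²).
σ_p = √1.7804 = 1.334%.
At 95%, z = 1.645.
VaR = 1.645 × 1.334% = 2.194%; on $500,000,000 that is $10,970,000.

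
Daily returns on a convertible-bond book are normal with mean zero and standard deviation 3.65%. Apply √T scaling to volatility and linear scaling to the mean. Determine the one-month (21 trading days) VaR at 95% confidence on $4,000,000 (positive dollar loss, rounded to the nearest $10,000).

At 95%, z = 1.645.
σ_{21d} = 3.65% × √21 = 16.726%.
VaR = 1.645 × 16.726% = 27.514%.
On $4,000,000: 0.27514 × $4,000,000 = $1,100,560.

$1,100,000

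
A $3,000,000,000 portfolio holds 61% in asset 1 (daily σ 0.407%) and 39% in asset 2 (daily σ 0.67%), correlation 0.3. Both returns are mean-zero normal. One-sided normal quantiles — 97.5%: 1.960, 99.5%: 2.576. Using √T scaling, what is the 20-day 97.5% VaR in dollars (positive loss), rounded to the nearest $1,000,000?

$108,000,000

σ_p = √(0.61²·0.407² + 0.39²·0.67² + 2·0.3·0.61·0.39·0.407·0.67) = 0.411%.
σ_{20d} = 0.411% × √20 = 1.838%.
VaR = 1.960 × 1.838% = 3.602%; on $3,000,000,000 that is $108,060,000.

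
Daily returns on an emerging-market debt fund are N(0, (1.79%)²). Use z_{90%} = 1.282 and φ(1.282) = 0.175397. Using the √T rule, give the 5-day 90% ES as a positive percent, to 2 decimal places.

7.02%

σ_{5d} = 1.79% × √5 = 4.003%.
ES multiplier = φ(z)/(1−α) = 0.175397/0.1 = 1.754.
ES = 4.003% × 1.754 = 7.021%.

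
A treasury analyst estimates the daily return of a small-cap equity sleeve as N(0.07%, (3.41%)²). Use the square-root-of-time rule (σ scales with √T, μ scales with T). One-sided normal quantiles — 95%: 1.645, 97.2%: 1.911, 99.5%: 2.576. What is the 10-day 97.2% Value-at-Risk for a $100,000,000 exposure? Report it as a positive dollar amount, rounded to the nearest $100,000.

$19,900,000

σ_{10d} = 3.41% × √10 = 10.783%; μ_{10d} = 10 × 0.07% = 0.700%.
VaR = −(0.700%) + 1.911 × 10.783% = 19.906%.
On $100,000,000: 0.19906 × $100,000,000 = $19,906,000.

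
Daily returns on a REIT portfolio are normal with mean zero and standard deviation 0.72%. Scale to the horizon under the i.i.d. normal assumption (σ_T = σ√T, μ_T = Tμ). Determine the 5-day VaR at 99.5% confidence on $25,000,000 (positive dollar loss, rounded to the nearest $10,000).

$1,040,000

At 99.5%, z = 2.576.
σ_{5d} = 0.72% × √5 = 1.610%.
VaR = 2.576 × 1.610% = 4.147%.
On $25,000,000: 0.04147 × $25,000,000 = $1,036,750.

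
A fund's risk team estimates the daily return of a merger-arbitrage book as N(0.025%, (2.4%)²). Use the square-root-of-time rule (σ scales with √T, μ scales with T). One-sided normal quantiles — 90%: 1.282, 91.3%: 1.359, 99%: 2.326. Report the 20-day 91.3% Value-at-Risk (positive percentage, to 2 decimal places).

σ_{20d} = 2.4% × √20 = 10.733%; μ_{20d} = 20 × 0.025% = 0.500%.
VaR = −(0.500%) + 1.359 × 10.733% = 14.086%.

14.09%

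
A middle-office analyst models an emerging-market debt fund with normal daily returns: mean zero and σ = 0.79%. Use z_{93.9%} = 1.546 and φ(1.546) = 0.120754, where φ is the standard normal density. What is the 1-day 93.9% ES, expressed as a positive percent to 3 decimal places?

1.564%

Tail multiplier: φ(z)/(1−α) = 0.120754 / 0.061 = 1.980.
ES = 0.79% × 1.980 = 1.564%.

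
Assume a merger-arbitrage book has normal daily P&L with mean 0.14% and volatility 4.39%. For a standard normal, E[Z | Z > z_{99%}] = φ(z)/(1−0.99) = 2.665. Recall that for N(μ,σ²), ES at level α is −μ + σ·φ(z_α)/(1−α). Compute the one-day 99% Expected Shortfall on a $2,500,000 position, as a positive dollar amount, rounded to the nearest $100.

ES = −(0.14%) + 4.39% × 2.665 = 11.559%.
On $2,500,000: 0.11559 × $2,500,000 = $288,975.

$289,000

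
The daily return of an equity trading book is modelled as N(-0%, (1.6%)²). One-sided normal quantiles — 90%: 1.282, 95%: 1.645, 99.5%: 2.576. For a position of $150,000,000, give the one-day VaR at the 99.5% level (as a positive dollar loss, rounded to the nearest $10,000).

$6,180,000

VaR = z·σ = 2.576 × 1.6% = 4.122%.
On $150,000,000: 0.04122 × $150,000,000 = $6,183,000.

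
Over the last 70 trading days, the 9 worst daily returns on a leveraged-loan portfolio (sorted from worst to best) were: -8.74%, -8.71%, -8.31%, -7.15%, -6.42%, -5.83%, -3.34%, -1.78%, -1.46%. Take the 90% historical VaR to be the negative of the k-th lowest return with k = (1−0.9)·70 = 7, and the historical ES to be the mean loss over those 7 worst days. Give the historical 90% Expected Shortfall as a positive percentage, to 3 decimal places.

6.929%

The 7 worst returns sum to -48.50%.
ES = −(-48.50%) / 7 = 6.9285…% ≈ 6.929%.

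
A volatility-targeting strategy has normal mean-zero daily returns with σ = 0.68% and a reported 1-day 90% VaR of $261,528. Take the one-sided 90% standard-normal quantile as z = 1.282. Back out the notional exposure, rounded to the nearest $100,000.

VaR as a fraction of value: z·σ = 1.282 × 0.68% = 0.87176%.
Position = $261,528 / 0.0087176 = $30,000,000.

$30,000,000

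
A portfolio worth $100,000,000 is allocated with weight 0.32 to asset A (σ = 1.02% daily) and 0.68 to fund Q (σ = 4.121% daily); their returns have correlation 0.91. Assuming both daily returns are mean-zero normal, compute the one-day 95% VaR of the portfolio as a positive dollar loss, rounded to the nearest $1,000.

σ_p² = 0.32²·1.02² + 0.68²·4.121² + 2·0.91·0.32·0.68·1.02·4.121 = 9.6240 (%²).
σ_p = √9.6240 = 3.102%.
At 95%, z = 1.645.
VaR = 1.645 × 3.102% = 5.103%; on $100,000,000 that is $5,103,000.

$5,103,000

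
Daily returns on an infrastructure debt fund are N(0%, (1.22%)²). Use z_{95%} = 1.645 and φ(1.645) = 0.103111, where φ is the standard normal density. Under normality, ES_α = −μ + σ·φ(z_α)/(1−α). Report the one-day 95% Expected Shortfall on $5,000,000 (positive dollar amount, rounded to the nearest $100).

Tail multiplier: φ(z)/(1−α) = 0.103111 / 0.05 = 2.062.
ES = 1.22% × 2.062 = 2.516%.
On $5,000,000: 0.02516 × $5,000,000 = $125,800.

$125,800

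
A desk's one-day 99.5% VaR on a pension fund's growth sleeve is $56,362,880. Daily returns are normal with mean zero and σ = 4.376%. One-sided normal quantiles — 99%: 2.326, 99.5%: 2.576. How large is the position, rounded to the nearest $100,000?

VaR as a fraction of value: z·σ = 2.576 × 4.376% = 11.2726%.
Position = $56,362,880 / 0.112726 = $500,000,000.

$500,000,000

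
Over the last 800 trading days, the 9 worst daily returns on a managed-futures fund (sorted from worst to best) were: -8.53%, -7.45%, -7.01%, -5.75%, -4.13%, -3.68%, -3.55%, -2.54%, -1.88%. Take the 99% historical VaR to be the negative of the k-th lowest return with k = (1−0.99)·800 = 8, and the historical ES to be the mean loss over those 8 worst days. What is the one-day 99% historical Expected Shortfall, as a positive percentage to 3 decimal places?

5.330%

The 8 worst returns sum to -42.64%.
ES = −(-42.64%) / 8 = 5.33% ≈ 5.330%.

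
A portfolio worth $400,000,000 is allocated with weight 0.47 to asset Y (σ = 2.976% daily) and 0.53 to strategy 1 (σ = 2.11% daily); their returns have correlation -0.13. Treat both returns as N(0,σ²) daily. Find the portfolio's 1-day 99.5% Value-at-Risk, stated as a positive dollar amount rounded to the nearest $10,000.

σ_p² = 0.47²·2.976² + 0.53²·2.11² + 2·-0.13·0.47·0.53·2.976·2.11 = 2.8003 (%²).
σ_p = √2.8003 = 1.673%.
At 99.5%, z = 2.576.
VaR = 2.576 × 1.673% = 4.310%; on $400,000,000 that is $17,240,000.

$17,240,000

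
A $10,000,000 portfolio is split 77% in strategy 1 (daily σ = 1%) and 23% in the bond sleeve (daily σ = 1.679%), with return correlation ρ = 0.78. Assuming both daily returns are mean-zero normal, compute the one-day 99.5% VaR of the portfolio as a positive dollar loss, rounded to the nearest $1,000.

$283,000

σ_p² = 0.77²·1² + 0.23²·1.679² + 2·0.78·0.77·0.23·1·1.679 = 1.2059 (%²).
σ_p = √1.2059 = 1.098%.
At 99.5%, z = 2.576.
VaR = 2.576 × 1.098% = 2.828%; on $10,000,000 that is $282,800.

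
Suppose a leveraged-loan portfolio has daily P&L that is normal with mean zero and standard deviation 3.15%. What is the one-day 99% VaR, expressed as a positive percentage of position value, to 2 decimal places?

At 99% one-sided, z = 2.326.
VaR = z·σ = 2.326 × 3.15% = 7.327%.

7.33%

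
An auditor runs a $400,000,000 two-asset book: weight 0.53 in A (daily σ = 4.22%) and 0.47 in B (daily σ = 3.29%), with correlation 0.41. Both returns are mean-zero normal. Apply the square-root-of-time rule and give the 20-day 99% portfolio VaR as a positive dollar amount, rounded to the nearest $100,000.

σ_p = √(0.53²·4.22² + 0.47²·3.29² + 2·0.41·0.53·0.47·4.22·3.29) = 3.198%.
σ_{20d} = 3.198% × √20 = 14.302%.
z(99%) = 2.326.
VaR = 2.326 × 14.302% = 33.266%; on $400,000,000 that is $133,064,000.

$133,100,000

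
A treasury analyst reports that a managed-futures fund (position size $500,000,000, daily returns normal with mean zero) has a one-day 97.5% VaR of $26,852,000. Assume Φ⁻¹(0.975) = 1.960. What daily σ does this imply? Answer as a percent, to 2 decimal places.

2.74%

VaR as a fraction: $26,852,000 / $500,000,000 = 5.370%.
σ = VaR / z = 5.370% / 1.960 = 2.740%.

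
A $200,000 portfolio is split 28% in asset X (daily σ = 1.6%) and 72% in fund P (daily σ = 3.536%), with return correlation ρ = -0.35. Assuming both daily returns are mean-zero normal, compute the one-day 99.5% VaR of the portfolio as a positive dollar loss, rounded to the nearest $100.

$12,500

σ_p² = 0.28²·1.6² + 0.72²·3.536² + 2·-0.35·0.28·0.72·1.6·3.536 = 5.8840 (%²).
σ_p = √5.8840 = 2.426%.
At 99.5%, z = 2.576.
VaR = 2.576 × 2.426% = 6.249%; on $200,000 that is $12,498.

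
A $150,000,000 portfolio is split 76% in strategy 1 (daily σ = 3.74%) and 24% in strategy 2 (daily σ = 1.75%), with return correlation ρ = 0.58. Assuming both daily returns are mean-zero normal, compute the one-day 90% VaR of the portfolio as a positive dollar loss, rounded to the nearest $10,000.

σ_p² = 0.76²·3.74² + 0.24²·1.75² + 2·0.58·0.76·0.24·3.74·1.75 = 9.6405 (%²).
σ_p = √9.6405 = 3.105%.
At 90%, z = 1.282.
VaR = 1.282 × 3.105% = 3.981%; on $150,000,000 that is $5,971,500.

$5,970,000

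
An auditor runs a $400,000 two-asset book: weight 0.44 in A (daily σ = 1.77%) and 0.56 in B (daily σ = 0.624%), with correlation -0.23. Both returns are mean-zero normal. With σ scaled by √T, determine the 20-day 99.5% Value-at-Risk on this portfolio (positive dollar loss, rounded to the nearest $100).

$35,800

σ_p = √(0.44²·1.77² + 0.56²·0.624² + 2·-0.23·0.44·0.56·1.77·0.624) = 0.777%.
σ_{20d} = 0.777% × √20 = 3.475%.
z(99.5%) = 2.576.
VaR = 2.576 × 3.475% = 8.952%; on $400,000 that is $35,808.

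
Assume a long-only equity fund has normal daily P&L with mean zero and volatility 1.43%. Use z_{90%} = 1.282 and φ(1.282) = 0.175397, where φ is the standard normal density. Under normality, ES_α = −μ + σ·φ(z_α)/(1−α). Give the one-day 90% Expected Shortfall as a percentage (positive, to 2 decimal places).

Tail multiplier: φ(z)/(1−α) = 0.175397 / 0.1 = 1.754.
ES = 1.43% × 1.754 = 2.508%.

2.51%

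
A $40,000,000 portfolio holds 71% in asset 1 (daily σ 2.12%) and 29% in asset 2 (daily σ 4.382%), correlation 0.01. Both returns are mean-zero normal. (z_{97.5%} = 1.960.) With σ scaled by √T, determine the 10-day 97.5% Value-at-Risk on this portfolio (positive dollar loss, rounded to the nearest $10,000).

σ_p = √(0.71²·2.12² + 0.29²·4.382² + 2·0.01·0.71·0.29·2.12·4.382) = 1.980%.
σ_{10d} = 1.980% × √10 = 6.261%.
VaR = 1.960 × 6.261% = 12.272%; on $40,000,000 that is $4,908,800.

$4,910,000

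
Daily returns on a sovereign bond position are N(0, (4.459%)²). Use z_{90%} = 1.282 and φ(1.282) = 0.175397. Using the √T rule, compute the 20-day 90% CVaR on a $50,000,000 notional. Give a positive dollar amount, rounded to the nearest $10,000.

$17,490,000

σ_{20d} = 4.459% × √20 = 19.941%.
ES multiplier = φ(z)/(1−α) = 0.175397/0.1 = 1.754.
ES = 19.941% × 1.754 = 34.977%; on $50,000,000: $17,488,500.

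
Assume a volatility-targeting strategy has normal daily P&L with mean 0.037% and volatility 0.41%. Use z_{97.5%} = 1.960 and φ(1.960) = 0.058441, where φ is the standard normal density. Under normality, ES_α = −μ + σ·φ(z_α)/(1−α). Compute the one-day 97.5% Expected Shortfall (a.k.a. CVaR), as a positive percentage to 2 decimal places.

Tail multiplier: φ(z)/(1−α) = 0.058441 / 0.025 = 2.338.
ES = −(0.037%) + 0.41% × 2.338 = 0.922%.

0.92%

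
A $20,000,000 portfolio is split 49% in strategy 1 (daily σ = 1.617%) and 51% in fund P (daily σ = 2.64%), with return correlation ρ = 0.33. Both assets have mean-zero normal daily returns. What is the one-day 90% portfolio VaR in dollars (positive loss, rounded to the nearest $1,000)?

$455,000

σ_p² = 0.49²·1.617² + 0.51²·2.64² + 2·0.33·0.49·0.51·1.617·2.64 = 3.1447 (%²).
σ_p = √3.1447 = 1.773%.
At 90%, z = 1.282.
VaR = 1.282 × 1.773% = 2.273%; on $20,000,000 that is $454,600.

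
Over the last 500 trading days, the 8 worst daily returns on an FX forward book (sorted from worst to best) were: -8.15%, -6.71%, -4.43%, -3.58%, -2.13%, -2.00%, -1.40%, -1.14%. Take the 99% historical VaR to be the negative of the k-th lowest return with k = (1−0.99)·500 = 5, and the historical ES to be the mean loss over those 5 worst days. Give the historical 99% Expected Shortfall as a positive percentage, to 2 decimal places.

The 5 worst returns sum to -25.00%.
ES = −(-25.00%) / 5 = 5% ≈ 5.00%.

5.00%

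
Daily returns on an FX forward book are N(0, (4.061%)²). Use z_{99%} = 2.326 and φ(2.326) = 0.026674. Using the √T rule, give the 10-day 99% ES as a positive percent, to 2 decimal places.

σ_{10d} = 4.061% × √10 = 12.842%.
ES multiplier = φ(z)/(1−α) = 0.026674/0.01 = 2.667.
ES = 12.842% × 2.667 = 34.250%.

34.25%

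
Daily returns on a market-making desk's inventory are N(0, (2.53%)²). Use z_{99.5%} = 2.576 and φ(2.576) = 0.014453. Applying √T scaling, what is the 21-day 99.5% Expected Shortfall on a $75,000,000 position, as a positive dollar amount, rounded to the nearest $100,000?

$25,100,000

σ_{21d} = 2.53% × √21 = 11.594%.
ES multiplier = φ(z)/(1−α) = 0.014453/0.005 = 2.891.
ES = 11.594% × 2.891 = 33.518%; on $75,000,000: $25,138,500.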